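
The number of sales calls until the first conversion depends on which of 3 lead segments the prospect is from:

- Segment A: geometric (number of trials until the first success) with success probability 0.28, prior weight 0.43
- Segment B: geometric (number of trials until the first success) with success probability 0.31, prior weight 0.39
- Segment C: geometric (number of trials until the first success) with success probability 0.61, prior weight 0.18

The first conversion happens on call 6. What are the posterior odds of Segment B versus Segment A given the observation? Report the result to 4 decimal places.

The posterior odds equal the prior odds times the likelihood ratio: (w_i/w_j)·(f_i(x)/f_j(x)).
Evaluate each component's likelihood at the observed value:
  p_A = 0.28·(1−0.28)^5 = 0.28·0.193492 = 0.0541777
  p_B = 0.31·(1−0.31)^5 = 0.31·0.156403 = 0.048485
  p_C = 0.61·(1−0.61)^5 = 0.61·0.00902242 = 0.00550368
Posterior odds = (w_B·p_B) / (w_A·p_A) = (0.39·0.048485) / (0.43·0.0541777) = 0.0189091 / 0.0232964 ≈ 0.8117

0.8117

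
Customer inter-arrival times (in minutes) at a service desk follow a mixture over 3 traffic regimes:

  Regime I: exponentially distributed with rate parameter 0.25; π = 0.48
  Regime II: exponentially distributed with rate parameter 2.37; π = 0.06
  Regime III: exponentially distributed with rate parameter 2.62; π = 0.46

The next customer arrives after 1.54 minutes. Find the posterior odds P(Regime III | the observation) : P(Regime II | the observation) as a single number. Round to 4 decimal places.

5.7671

Posterior odds = (π_i f_i(x)) / (π_j f_j(x)); the normalising sum cancels.
Component likelihoods at x = 1.54 minutes:
  f_I = 0.25·e^(−0.25·1.54) = 0.25·e^(−0.3850) = 0.170113
  f_II = 2.37·e^(−2.37·1.54) = 2.37·e^(−3.6498) = 0.0616113
  f_III = 2.62·e^(−2.62·1.54) = 2.62·e^(−4.0348) = 0.0463458
0.021319 / 0.00369668 ≈ 5.7671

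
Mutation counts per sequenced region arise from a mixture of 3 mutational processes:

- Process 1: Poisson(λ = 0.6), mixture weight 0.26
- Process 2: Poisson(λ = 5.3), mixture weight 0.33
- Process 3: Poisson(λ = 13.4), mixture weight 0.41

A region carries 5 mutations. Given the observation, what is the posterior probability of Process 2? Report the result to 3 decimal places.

P(component k | x) = w_k·f_k(x) / marginal(x), where marginal(x) = Σ_j w_j·f_j(x).
Component likelihoods at x = 5 mutations:
  f_1 = e^(−0.6)·0.6^5/5! = 0.00035563
  f_2 = e^(−5.3)·5.3^5/5! = 0.173955
  f_3 = e^(−13.4)·13.4^5/5! = 0.00545502
Prior × likelihood for each component:
  w_1·f_1 = 0.26 × 0.00035563 = 9.24638e-05
  w_2·f_2 = 0.33 × 0.173955 = 0.0574052
  w_3·f_3 = 0.41 × 0.00545502 = 0.00223656
Sum: 9.24638e-05 + 0.0574052 + 0.00223656 = 0.0597342
Responsibility of Process 2: 0.0574052 / 0.0597342 ≈ 0.961

0.961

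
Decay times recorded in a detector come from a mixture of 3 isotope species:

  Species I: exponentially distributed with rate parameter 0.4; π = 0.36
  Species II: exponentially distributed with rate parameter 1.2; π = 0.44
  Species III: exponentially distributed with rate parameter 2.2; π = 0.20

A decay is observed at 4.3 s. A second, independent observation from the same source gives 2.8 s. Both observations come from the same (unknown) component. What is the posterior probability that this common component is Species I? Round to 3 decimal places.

Posterior ∝ prior × likelihood, so P(k | x) ∝ π_k f_k(x); normalise over all components.
Since both observations come from the same component, the likelihood for component k is f_k(x₁)·f_k(x₂).
  L_I = [0.4·e^(−0.4·4.3) = 0.4·e^(−1.7200) = 0.0716265] × [0.130512] = 0.00934811
  L_II = [1.2·e^(−1.2·4.3) = 1.2·e^(−5.1600) = 0.00689004] × [0.0416823] = 0.000287193
  L_III = [2.2·e^(−2.2·4.3) = 2.2·e^(−9.4600) = 0.000171395] × [0.00464696] = 7.96463e-07
Prior × likelihood for each component:
  π_I·L_I = 0.36 × 0.00934811 = 0.00336532
  π_II·L_II = 0.44 × 0.000287193 = 0.000126365
  π_III·L_III = 0.20 × 7.96463e-07 = 1.59293e-07
Evidence: 0.00336532 + 0.000126365 + 1.59293e-07 = 0.00349184
P(Species I | data) = 0.00336532 / 0.00349184 ≈ 0.964

0.964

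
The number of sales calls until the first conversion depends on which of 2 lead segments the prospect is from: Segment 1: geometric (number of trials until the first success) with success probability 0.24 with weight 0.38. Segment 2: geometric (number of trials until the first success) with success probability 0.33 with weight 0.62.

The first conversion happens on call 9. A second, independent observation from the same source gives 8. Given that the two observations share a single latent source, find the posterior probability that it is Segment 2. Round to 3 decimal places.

0.318

Posterior ∝ prior × likelihood, so P(k | x) ∝ P(Z=k) f_k(x); normalise over all components.
Since both observations come from the same component, the likelihood for component k is f_k(x₁)·f_k(x₂).
  L_1 = [0.24·(1−0.24)^8 = 0.24·0.111303 = 0.0267128] × [0.0351485] = 0.000938915
  L_2 = [0.33·(1−0.33)^8 = 0.33·0.0406068 = 0.0134002] × [0.0200003] = 0.000268009
Prior × likelihood for each component:
  P(Z=1)·L_1 = 0.38 × 0.000938915 = 0.000356788
  P(Z=2)·L_2 = 0.62 × 0.000268009 = 0.000166166
Evidence: 0.000356788 + 0.000166166 = 0.000522954
Responsibility of Segment 2: 0.000166166 / 0.000522954 ≈ 0.318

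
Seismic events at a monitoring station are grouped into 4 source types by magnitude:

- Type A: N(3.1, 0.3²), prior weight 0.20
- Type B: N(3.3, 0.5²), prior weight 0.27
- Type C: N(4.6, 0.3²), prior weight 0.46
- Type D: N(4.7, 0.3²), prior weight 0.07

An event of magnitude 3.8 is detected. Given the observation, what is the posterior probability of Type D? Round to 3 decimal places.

Posterior ∝ prior × likelihood, so P(k | x) ∝ w_k f_k(x); normalise over all components.
Evaluate each component's likelihood at the observed value:
  p_A = (1/(0.3·√(2π)))·exp(−(3.8−3.1)²/(2·0.3²)) = 1.329808·exp(-2.72222) = 0.0874063
  p_B = (1/(0.5·√(2π)))·exp(−(3.8−3.3)²/(2·0.5²)) = 0.797885·exp(-0.50000) = 0.483941
  p_C = (1/(0.3·√(2π)))·exp(−(3.8−4.6)²/(2·0.3²)) = 1.329808·exp(-3.55556) = 0.0379866
  p_D = (1/(0.3·√(2π)))·exp(−(3.8−4.7)²/(2·0.3²)) = 1.329808·exp(-4.50000) = 0.0147728
Multiply by the mixture weights:
  w_A·p_A = 0.20 × 0.0874063 = 0.0174813
  w_B·p_B = 0.27 × 0.483941 = 0.130664
  w_C·p_C = 0.46 × 0.0379866 = 0.0174738
  w_D·p_D = 0.07 × 0.0147728 = 0.0010341
Sum: 0.0174813 + 0.130664 + 0.0174738 + 0.0010341 = 0.166653
Responsibility of Type D: 0.0010341 / 0.166653 ≈ 0.006

0.006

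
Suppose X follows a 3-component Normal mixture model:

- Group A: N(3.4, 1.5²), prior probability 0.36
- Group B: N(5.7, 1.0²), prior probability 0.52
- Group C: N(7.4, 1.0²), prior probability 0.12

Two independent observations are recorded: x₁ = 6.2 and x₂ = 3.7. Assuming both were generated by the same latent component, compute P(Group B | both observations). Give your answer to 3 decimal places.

0.693

Apply Bayes' rule: the posterior for each component is proportional to its prior times its likelihood at x.
Since both observations come from the same component, the likelihood for component k is f_k(x₁)·f_k(x₂).
  f_A = [(1/(1.5·√(2π)))·exp(−(6.2−3.4)²/(2·1.5²)) = 0.265962·exp(-1.74222) = 0.0465781] × [0.260695] = 0.0121427
  f_B = [(1/(1.0·√(2π)))·exp(−(6.2−5.7)²/(2·1.0²)) = 0.398942·exp(-0.12500) = 0.352065] × [0.053991] = 0.0190083
  f_C = [(1/(1.0·√(2π)))·exp(−(6.2−7.4)²/(2·1.0²)) = 0.398942·exp(-0.72000) = 0.194186] × [0.00042478] = 8.24864e-05
Prior × likelihood for each component:
  π_A·f_A = 0.36 × 0.0121427 = 0.00437136
  π_B·f_B = 0.52 × 0.0190083 = 0.00988434
  π_C·f_C = 0.12 × 8.24864e-05 = 9.89837e-06
Denominator: 0.00437136 + 0.00988434 + 9.89837e-06 = 0.0142656
So the posterior for Group B is 0.00988434 / 0.0142656 ≈ 0.693.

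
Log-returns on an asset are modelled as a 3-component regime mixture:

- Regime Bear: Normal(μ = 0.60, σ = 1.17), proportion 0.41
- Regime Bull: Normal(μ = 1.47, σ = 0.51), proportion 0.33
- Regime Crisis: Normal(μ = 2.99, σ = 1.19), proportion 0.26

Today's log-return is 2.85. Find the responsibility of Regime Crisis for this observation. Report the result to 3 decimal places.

0.751

Posterior ∝ prior × likelihood, so P(k | x) ∝ π_k f_k(x); normalise over all components.
Normal densities:
  L_Bear = 0.0536618
  L_Bull = 0.0201109
  L_Crisis = 0.332934
Prior × likelihood for each component:
  π_Bear·L_Bear = 0.41 × 0.0536618 = 0.0220013
  π_Bull·L_Bull = 0.33 × 0.0201109 = 0.00663659
  π_Crisis·L_Crisis = 0.26 × 0.332934 = 0.0865627
Normaliser: 0.0220013 + 0.00663659 + 0.0865627 = 0.115201
P(Regime Crisis | x) = 0.0865627 / 0.115201 ≈ 0.751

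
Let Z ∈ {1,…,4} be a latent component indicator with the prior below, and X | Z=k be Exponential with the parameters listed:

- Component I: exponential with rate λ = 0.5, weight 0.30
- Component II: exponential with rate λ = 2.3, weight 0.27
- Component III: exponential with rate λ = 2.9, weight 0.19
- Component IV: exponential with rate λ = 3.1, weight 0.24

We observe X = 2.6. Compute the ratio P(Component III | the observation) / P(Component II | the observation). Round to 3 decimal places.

Only the two components matter; the odds are (P(Z=i) f_i(x)) / (P(Z=j) f_j(x)).
Evaluate each component's likelihood at the observed value:
  f_I = 0.5·e^(−0.5·2.6) = 0.5·e^(−1.3000) = 0.136266
  f_II = 2.3·e^(−2.3·2.6) = 2.3·e^(−5.9800) = 0.0058163
  f_III = 2.9·e^(−2.9·2.6) = 2.9·e^(−7.5400) = 0.00154105
  f_IV = 3.1·e^(−3.1·2.6) = 3.1·e^(−8.0600) = 0.000979373
Posterior odds = (P(Z=III)·f_III) / (P(Z=II)·f_II) = (0.19·0.00154105) / (0.27·0.0058163) = 0.0002928 / 0.0015704 ≈ 0.186

0.186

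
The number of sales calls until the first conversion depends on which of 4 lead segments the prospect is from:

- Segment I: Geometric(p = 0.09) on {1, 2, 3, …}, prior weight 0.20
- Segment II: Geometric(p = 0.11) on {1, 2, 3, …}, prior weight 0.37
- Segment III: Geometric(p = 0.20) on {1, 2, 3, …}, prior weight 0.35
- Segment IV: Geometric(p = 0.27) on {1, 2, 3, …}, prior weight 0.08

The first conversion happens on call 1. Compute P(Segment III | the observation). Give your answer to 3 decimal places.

By Bayes' theorem, P(k | x) = P(Z=k) f_k(x) / Σ_j P(Z=j) f_j(x).
Geometric probabilities:
  f_I = 0.09·(1−0.09)^0 = 0.09·1 = 0.09
  f_II = 0.11·(1−0.11)^0 = 0.11·1 = 0.11
  f_III = 0.20·(1−0.20)^0 = 0.20·1 = 0.2
  f_IV = 0.27·(1−0.27)^0 = 0.27·1 = 0.27
Multiply by the mixture weights:
  P(Z=I)·f_I = 0.20 × 0.09 = 0.018
  P(Z=II)·f_II = 0.37 × 0.11 = 0.0407
  P(Z=III)·f_III = 0.35 × 0.2 = 0.07
  P(Z=IV)·f_IV = 0.08 × 0.27 = 0.0216
Normaliser: 0.018 + 0.0407 + 0.07 + 0.0216 = 0.1503
P(Segment III | x) ≈ 0.466

0.466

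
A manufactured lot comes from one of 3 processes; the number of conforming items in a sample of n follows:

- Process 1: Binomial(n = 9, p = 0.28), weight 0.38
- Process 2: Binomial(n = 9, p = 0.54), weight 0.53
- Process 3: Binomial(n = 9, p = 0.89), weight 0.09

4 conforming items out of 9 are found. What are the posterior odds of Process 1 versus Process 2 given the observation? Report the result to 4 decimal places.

Posterior odds = (π_i f_i(x)) / (π_j f_j(x)); the normalising sum cancels.
Evaluate each component's likelihood at the observed value:
  L_1 = 0.149853
  L_2 = 0.220666
  L_3 = 0.00127319
Odds = (0.38/0.53) × (0.149853/0.220666) = 0.716981 × 0.679095 ≈ 0.4869

0.4869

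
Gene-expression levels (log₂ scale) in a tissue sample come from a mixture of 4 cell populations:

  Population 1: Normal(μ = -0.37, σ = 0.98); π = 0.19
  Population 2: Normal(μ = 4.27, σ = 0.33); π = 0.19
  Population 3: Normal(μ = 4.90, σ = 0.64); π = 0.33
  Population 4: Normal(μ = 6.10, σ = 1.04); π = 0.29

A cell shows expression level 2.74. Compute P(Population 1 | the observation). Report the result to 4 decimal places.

0.2792

The responsibility of component k is π_k f_k(x) divided by Σ_j π_j f_j(x).
Component likelihoods at x = 2.74:
  p_1 = (1/(0.98·√(2π)))·exp(−(2.74−-0.37)²/(2·0.98²)) = 0.407084·exp(-5.03545) = 0.00264737
  p_2 = (1/(0.33·√(2π)))·exp(−(2.74−4.27)²/(2·0.33²)) = 1.208916·exp(-10.74793) = 2.59793e-05
  p_3 = (1/(0.64·√(2π)))·exp(−(2.74−4.90)²/(2·0.64²)) = 0.623347·exp(-5.69531) = 0.0020955
  p_4 = (1/(1.04·√(2π)))·exp(−(2.74−6.10)²/(2·1.04²)) = 0.383598·exp(-5.21893) = 0.00207645
Prior × likelihood for each component:
  π_1·p_1 = 0.19 × 0.00264737 = 0.000503
  π_2·p_2 = 0.19 × 2.59793e-05 = 4.93607e-06
  π_3·p_3 = 0.33 × 0.0020955 = 0.000691514
  π_4·p_4 = 0.29 × 0.00207645 = 0.000602171
Denominator: 0.000503 + 4.93607e-06 + 0.000691514 + 0.000602171 = 0.00180162
So the posterior for Population 1 is 0.000503 / 0.00180162 ≈ 0.2792.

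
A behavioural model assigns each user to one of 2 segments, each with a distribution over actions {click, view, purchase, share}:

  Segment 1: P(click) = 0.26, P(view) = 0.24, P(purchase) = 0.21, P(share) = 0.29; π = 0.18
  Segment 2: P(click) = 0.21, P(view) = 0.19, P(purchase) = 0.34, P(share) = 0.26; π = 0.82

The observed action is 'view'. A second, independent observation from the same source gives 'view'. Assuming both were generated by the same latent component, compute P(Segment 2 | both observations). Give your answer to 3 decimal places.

By Bayes' theorem, P(k | x) = w_k f_k(x) / Σ_j w_j f_j(x).
Since both observations come from the same component, the likelihood for component k is f_k(x₁)·f_k(x₂).
  p_1 = [P(view | comp) = 0.24] × [0.24] = 0.0576
  p_2 = [P(view | comp) = 0.19] × [0.19] = 0.0361
Weight by the priors:
  w_1·p_1 = 0.18 × 0.0576 = 0.010368
  w_2·p_2 = 0.82 × 0.0361 = 0.029602
Marginal: 0.010368 + 0.029602 = 0.03997
P(Segment 2 | x₁, x₂) = 0.029602 / 0.03997 ≈ 0.741

0.741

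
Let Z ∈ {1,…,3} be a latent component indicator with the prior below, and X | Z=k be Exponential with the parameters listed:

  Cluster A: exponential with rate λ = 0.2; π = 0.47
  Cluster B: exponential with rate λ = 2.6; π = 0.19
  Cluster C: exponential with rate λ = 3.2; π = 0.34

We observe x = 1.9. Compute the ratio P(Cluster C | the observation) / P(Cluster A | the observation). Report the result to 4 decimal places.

Posterior odds = (w_i f_i(x)) / (w_j f_j(x)); the normalising sum cancels.
Component likelihoods at x = 1.9:
  L_A = 0.2·e^(−0.2·1.9) = 0.2·e^(−0.3800) = 0.136772
  L_B = 2.6·e^(−2.6·1.9) = 2.6·e^(−4.9400) = 0.018602
  L_C = 3.2·e^(−3.2·1.9) = 3.2·e^(−6.0800) = 0.00732217
Posterior odds = (w_C·L_C) / (w_A·L_A) = (0.34·0.00732217) / (0.47·0.136772) = 0.00248954 / 0.064283 ≈ 0.0387

0.0387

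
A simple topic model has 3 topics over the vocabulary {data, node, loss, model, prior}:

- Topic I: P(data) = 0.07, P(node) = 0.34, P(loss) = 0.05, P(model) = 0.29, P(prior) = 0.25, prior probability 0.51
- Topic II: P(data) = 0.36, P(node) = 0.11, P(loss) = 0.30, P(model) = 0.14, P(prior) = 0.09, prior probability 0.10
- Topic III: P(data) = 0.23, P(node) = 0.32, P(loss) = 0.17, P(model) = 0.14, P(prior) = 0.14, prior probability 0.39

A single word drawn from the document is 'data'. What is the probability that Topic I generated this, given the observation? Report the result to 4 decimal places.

P(component k | x) = P(Z=k)·f_k(x) / marginal(x), where marginal(x) = Σ_j P(Z=j)·f_j(x).
Component likelihoods at x = 'data':
  p_I = P(data | comp) = 0.07
  p_II = P(data | comp) = 0.36
  p_III = P(data | comp) = 0.23
Weight by the priors:
  P(Z=I)·p_I = 0.51 × 0.07 = 0.0357
  P(Z=II)·p_II = 0.10 × 0.36 = 0.036
  P(Z=III)·p_III = 0.39 × 0.23 = 0.0897
Evidence: 0.0357 + 0.036 + 0.0897 = 0.1614
P(Topic I | data) = 0.0357 / 0.1614 ≈ 0.2212

0.2212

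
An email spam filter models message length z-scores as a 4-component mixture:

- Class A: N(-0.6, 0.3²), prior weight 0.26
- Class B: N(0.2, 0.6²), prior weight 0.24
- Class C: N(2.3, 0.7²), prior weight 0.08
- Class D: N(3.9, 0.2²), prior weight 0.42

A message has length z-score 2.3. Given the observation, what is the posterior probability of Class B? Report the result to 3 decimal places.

0.008

By Bayes' theorem, P(k | x) = π_k f_k(x) / Σ_j π_j f_j(x).
Normal densities:
  f_A = 6.8012e-21
  f_B = 0.00145447
  f_C = 0.569918
  f_D = 2.52614e-14
Prior × likelihood for each component:
  π_A·f_A = 0.26 × 6.8012e-21 = 1.76831e-21
  π_B·f_B = 0.24 × 0.00145447 = 0.000349073
  π_C·f_C = 0.08 × 0.569918 = 0.0455934
  π_D·f_D = 0.42 × 2.52614e-14 = 1.06098e-14
Marginal: 1.76831e-21 + 0.000349073 + 0.0455934 + 1.06098e-14 = 0.0459425
So the posterior for Class B is 0.000349073 / 0.0459425 ≈ 0.008.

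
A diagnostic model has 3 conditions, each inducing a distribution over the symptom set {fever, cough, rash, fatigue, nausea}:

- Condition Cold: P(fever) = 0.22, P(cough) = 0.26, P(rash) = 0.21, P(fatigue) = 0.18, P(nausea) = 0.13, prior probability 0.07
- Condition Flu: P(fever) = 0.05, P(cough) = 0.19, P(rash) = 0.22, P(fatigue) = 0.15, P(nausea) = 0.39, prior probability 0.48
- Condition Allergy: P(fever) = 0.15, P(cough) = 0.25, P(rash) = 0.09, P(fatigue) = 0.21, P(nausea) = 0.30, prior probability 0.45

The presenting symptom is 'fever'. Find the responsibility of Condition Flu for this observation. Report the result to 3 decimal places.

By Bayes' theorem, P(k | x) = w_k f_k(x) / Σ_j w_j f_j(x).
Component likelihoods at x = 'fever':
  p_Cold = 0.22
  p_Flu = 0.05
  p_Allergy = 0.15
Multiply by the mixture weights:
  w_Cold·p_Cold = 0.07 × 0.22 = 0.0154
  w_Flu·p_Flu = 0.48 × 0.05 = 0.024
  w_Allergy·p_Allergy = 0.45 × 0.15 = 0.0675
Evidence: 0.0154 + 0.024 + 0.0675 = 0.1069
P(Condition Flu | data) ≈ 0.225

0.225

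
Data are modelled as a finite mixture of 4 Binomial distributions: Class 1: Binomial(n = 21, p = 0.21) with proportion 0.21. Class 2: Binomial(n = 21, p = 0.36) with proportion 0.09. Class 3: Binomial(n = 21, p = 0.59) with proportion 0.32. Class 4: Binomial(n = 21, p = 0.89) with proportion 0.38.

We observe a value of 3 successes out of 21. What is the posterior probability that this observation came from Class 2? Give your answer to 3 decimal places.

0.046

Posterior ∝ prior × likelihood, so P(k | x) ∝ P(Z=k) f_k(x); normalise over all components.
Evaluate each component's likelihood at the observed value:
  L_1 = 0.176928
  L_2 = 0.0201372
  L_3 = 2.92764e-05
  L_4 = 5.21303e-15
Prior × likelihood for each component:
  P(Z=1)·L_1 = 0.21 × 0.176928 = 0.0371549
  P(Z=2)·L_2 = 0.09 × 0.0201372 = 0.00181235
  P(Z=3)·L_3 = 0.32 × 2.92764e-05 = 9.36844e-06
  P(Z=4)·L_4 = 0.38 × 5.21303e-15 = 1.98095e-15
Normaliser: 0.0371549 + 0.00181235 + 9.36844e-06 + 1.98095e-15 = 0.0389766
So the posterior for Class 2 is 0.00181235 / 0.0389766 ≈ 0.046.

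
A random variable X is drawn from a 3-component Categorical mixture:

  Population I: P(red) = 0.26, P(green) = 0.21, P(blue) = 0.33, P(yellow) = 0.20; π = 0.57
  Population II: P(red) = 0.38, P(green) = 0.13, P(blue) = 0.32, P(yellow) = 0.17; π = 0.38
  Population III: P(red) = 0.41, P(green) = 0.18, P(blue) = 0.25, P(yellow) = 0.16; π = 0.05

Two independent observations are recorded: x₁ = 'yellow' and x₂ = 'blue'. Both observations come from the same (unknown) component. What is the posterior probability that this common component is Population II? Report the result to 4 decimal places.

0.3429

By Bayes' theorem, P(k | x) = π_k f_k(x) / Σ_j π_j f_j(x).
Since both observations come from the same component, the likelihood for component k is f_k(x₁)·f_k(x₂).
  L_I = [0.2] × [0.33] = 0.066
  L_II = [0.17] × [0.32] = 0.0544
  L_III = [0.16] × [0.25] = 0.04
Multiply by the mixture weights:
  π_I·L_I = 0.57 × 0.066 = 0.03762
  π_II·L_II = 0.38 × 0.0544 = 0.020672
  π_III·L_III = 0.05 × 0.04 = 0.002
Sum: 0.03762 + 0.020672 + 0.002 = 0.060292
P(Population II | data) = 0.020672 / 0.060292 ≈ 0.3429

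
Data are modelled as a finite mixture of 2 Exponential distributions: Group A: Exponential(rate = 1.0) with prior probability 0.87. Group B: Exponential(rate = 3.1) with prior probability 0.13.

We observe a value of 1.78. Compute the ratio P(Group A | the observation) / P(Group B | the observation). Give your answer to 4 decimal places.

90.6999

Since P(k|x) ∝ w_k f_k(x), the posterior odds are w_i f_i(x) / (w_j f_j(x)).
Evaluate each component's likelihood at the observed value:
  L_A = 1.0·e^(−1.0·1.78) = 1.0·e^(−1.7800) = 0.168638
  L_B = 3.1·e^(−3.1·1.78) = 3.1·e^(−5.5180) = 0.012443
Odds = (0.87/0.13) × (0.168638/0.012443) = 6.69231 × 13.5529 ≈ 90.6999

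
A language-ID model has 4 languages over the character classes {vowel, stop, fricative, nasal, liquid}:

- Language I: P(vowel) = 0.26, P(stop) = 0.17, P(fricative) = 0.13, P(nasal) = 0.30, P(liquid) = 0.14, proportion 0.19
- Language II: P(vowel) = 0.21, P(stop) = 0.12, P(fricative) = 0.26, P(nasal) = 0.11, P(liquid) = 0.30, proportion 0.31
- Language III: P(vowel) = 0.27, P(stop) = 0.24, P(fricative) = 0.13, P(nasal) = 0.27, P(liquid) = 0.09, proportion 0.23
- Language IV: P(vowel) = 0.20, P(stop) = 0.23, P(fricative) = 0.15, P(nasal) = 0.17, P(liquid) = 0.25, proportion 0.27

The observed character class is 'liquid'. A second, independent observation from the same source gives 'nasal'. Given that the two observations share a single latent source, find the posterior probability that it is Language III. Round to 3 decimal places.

P(component k | x) = P(Z=k)·f_k(x) / marginal(x), where marginal(x) = Σ_j P(Z=j)·f_j(x).
Since both observations come from the same component, the likelihood for component k is f_k(x₁)·f_k(x₂).
  f_I = [P(liquid | comp) = 0.14] × [0.3] = 0.042
  f_II = [P(liquid | comp) = 0.30] × [0.11] = 0.033
  f_III = [P(liquid | comp) = 0.09] × [0.27] = 0.0243
  f_IV = [P(liquid | comp) = 0.25] × [0.17] = 0.0425
Weight by the priors:
  P(Z=I)·f_I = 0.19 × 0.042 = 0.00798
  P(Z=II)·f_II = 0.31 × 0.033 = 0.01023
  P(Z=III)·f_III = 0.23 × 0.0243 = 0.005589
  P(Z=IV)·f_IV = 0.27 × 0.0425 = 0.011475
Denominator: 0.00798 + 0.01023 + 0.005589 + 0.011475 = 0.035274
So the posterior for Language III is 0.005589 / 0.035274 ≈ 0.158.

0.158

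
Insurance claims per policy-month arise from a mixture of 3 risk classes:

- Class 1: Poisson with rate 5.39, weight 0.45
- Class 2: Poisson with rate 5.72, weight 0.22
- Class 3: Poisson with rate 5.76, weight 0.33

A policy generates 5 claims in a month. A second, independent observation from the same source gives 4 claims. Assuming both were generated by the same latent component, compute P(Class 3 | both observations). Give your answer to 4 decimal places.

P(component k | x) = w_k·f_k(x) / marginal(x), where marginal(x) = Σ_j w_j·f_j(x).
Since both observations come from the same component, the likelihood for component k is f_k(x₁)·f_k(x₂).
  L_1 = [e^(−5.39)·5.39^5/5! = 0.172948] × [0.160434] = 0.0277467
  L_2 = [e^(−5.72)·5.72^5/5! = 0.167353] × [0.146288] = 0.0244818
  L_3 = [e^(−5.76)·5.76^5/5! = 0.166493] × [0.144525] = 0.0240623
Unnormalised posteriors:
  w_1·L_1 = 0.45 × 0.0277467 = 0.012486
  w_2·L_2 = 0.22 × 0.0244818 = 0.00538599
  w_3·L_3 = 0.33 × 0.0240623 = 0.00794056
Evidence: 0.012486 + 0.00538599 + 0.00794056 = 0.0258126
P(Class 3 | x) = 0.00794056 / 0.0258126 ≈ 0.3076

0.3076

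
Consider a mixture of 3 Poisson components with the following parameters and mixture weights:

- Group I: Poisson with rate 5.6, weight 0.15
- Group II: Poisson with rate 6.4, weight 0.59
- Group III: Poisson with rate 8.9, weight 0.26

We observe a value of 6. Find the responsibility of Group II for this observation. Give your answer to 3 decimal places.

By Bayes' theorem, P(k | x) = P(Z=k) f_k(x) / Σ_j P(Z=j) f_j(x).
Evaluate each component's likelihood at the observed value:
  L_I = e^(−5.6)·5.6^6/6! = 0.158397
  L_II = e^(−6.4)·6.4^6/6! = 0.158585
  L_III = e^(−8.9)·8.9^6/6! = 0.0941427
Prior × likelihood for each component:
  P(Z=I)·L_I = 0.15 × 0.158397 = 0.0237595
  P(Z=II)·L_II = 0.59 × 0.158585 = 0.0935653
  P(Z=III)·L_III = 0.26 × 0.0941427 = 0.0244771
Normaliser: 0.0237595 + 0.0935653 + 0.0244771 = 0.141802
P(Group II | the observation) = 0.0935653 / 0.141802 ≈ 0.660

0.660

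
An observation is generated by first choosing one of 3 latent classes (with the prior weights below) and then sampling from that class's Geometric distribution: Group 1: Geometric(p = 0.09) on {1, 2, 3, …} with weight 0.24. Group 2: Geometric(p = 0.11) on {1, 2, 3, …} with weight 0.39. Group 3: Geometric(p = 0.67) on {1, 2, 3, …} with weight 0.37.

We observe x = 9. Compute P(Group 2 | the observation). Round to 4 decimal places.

0.6236

The responsibility of component k is π_k f_k(x) divided by Σ_j π_j f_j(x).
Geometric probabilities:
  L_1 = 0.0423227
  L_2 = 0.0433025
  L_3 = 9.42294e-05
Unnormalised posteriors:
  π_1·L_1 = 0.24 × 0.0423227 = 0.0101575
  π_2·L_2 = 0.39 × 0.0433025 = 0.016888
  π_3·L_3 = 0.37 × 9.42294e-05 = 3.48649e-05
Marginal: 0.0101575 + 0.016888 + 3.48649e-05 = 0.0270803
Responsibility of Group 2: 0.016888 / 0.0270803 ≈ 0.6236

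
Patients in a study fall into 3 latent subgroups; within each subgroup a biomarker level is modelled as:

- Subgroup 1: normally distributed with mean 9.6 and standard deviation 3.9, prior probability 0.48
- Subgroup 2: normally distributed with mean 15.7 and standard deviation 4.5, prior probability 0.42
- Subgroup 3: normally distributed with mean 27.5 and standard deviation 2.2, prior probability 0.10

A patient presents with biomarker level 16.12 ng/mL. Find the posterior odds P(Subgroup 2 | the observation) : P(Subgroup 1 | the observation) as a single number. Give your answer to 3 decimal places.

3.054

Since P(k|x) ∝ π_k f_k(x), the posterior odds are π_i f_i(x) / (π_j f_j(x)).
Evaluate each component's likelihood at the observed value:
  p_1 = (1/(3.9·√(2π)))·exp(−(16.12−9.6)²/(2·3.9²)) = 0.102293·exp(-1.39745) = 0.0252895
  p_2 = (1/(4.5·√(2π)))·exp(−(16.12−15.7)²/(2·4.5²)) = 0.088654·exp(-0.00436) = 0.0882685
  p_3 = (1/(2.2·√(2π)))·exp(−(16.12−27.5)²/(2·2.2²)) = 0.181337·exp(-13.37855) = 2.80708e-07
Posterior odds = (π_2·p_2) / (π_1·p_1) = (0.42·0.0882685) / (0.48·0.0252895) = 0.0370728 / 0.012139 ≈ 3.054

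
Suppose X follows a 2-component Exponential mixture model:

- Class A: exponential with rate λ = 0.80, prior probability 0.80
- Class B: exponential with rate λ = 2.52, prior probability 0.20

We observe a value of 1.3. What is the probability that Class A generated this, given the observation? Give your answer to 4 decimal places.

0.9224

Apply Bayes' rule: the posterior for each component is proportional to its prior times its likelihood at x.
Component likelihoods at x = 1.3:
  f_A = 0.282764
  f_B = 0.0952033
Unnormalised posteriors:
  w_A·f_A = 0.80 × 0.282764 = 0.226211
  w_B·f_B = 0.20 × 0.0952033 = 0.0190407
Sum: 0.226211 + 0.0190407 = 0.245252
P(Class A | the observation) ≈ 0.9224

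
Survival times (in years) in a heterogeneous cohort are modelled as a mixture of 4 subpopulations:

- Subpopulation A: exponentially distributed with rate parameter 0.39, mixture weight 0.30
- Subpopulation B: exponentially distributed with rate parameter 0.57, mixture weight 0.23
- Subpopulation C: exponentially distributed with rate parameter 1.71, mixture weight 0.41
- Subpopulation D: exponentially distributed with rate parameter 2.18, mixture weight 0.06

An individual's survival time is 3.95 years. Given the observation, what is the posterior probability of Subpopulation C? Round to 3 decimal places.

P(component k | x) = π_k·f_k(x) / marginal(x), where marginal(x) = Σ_j π_j·f_j(x).
Exponential densities:
  p_A = 0.0835668
  p_B = 0.0599875
  p_C = 0.00199321
  p_D = 0.00039696
Weight by the priors:
  π_A·p_A = 0.30 × 0.0835668 = 0.0250701
  π_B·p_B = 0.23 × 0.0599875 = 0.0137971
  π_C·p_C = 0.41 × 0.00199321 = 0.000817218
  π_D·p_D = 0.06 × 0.00039696 = 2.38176e-05
Denominator: 0.0250701 + 0.0137971 + 0.000817218 + 2.38176e-05 = 0.0397082
So the posterior for Subpopulation C is 0.000817218 / 0.0397082 ≈ 0.021.

0.021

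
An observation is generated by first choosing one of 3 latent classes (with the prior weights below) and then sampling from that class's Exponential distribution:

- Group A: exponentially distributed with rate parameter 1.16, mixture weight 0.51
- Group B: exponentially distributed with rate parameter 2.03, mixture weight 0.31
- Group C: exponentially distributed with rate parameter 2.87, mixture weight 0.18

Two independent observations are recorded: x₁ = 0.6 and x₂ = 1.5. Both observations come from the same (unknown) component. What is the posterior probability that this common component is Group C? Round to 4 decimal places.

By Bayes' theorem, P(k | x) = P(Z=k) f_k(x) / Σ_j P(Z=j) f_j(x).
Since both observations come from the same component, the likelihood for component k is f_k(x₁)·f_k(x₂).
  L_A = [0.578348] × [0.203604] = 0.117754
  L_B = [0.600517] × [0.0966205] = 0.0580223
  L_C = [0.512893] × [0.0387475] = 0.0198733
Prior × likelihood for each component:
  P(Z=A)·L_A = 0.51 × 0.117754 = 0.0600544
  P(Z=B)·L_B = 0.31 × 0.0580223 = 0.0179869
  P(Z=C)·L_C = 0.18 × 0.0198733 = 0.0035772
Normaliser: 0.0600544 + 0.0179869 + 0.0035772 = 0.0816185
So the posterior for Group C is 0.0035772 / 0.0816185 ≈ 0.0438.

0.0438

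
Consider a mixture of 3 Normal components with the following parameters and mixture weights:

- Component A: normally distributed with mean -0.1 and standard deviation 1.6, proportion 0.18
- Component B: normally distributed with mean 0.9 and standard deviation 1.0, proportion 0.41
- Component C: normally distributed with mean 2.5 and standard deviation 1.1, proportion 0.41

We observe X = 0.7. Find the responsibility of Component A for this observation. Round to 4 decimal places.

Posterior ∝ prior × likelihood, so P(k | x) ∝ π_k f_k(x); normalise over all components.
Evaluate each component's likelihood at the observed value:
  L_A = 0.220041
  L_B = 0.391043
  L_C = 0.0950748
Unnormalised posteriors:
  π_A·L_A = 0.18 × 0.220041 = 0.0396073
  π_B·L_B = 0.41 × 0.391043 = 0.160328
  π_C·L_C = 0.41 × 0.0950748 = 0.0389807
Marginal: 0.0396073 + 0.160328 + 0.0389807 = 0.238916
P(Component A | data) = 0.0396073 / 0.238916 ≈ 0.1658

0.1658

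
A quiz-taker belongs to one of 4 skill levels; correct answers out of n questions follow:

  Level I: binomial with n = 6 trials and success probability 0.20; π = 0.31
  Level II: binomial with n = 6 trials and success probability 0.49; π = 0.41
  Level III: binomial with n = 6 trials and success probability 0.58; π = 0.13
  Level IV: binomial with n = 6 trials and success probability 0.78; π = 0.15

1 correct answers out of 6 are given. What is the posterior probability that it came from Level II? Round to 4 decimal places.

0.2450

By Bayes' theorem, P(k | x) = π_k f_k(x) / Σ_j π_j f_j(x).
Component likelihoods at x = 1 correct answers out of 6:
  f_I = C(6,1)·0.20^1·0.80^5 = 6·0.2·0.32768 = 0.393216
  f_II = C(6,1)·0.49^1·0.51^5 = 6·0.49·0.0345025 = 0.101437
  f_III = C(6,1)·0.58^1·0.42^5 = 6·0.58·0.0130691 = 0.0454805
  f_IV = C(6,1)·0.78^1·0.22^5 = 6·0.78·0.000515363 = 0.0024119
Multiply by the mixture weights:
  π_I·f_I = 0.31 × 0.393216 = 0.121897
  π_II·f_II = 0.41 × 0.101437 = 0.0415893
  π_III·f_III = 0.13 × 0.0454805 = 0.00591247
  π_IV·f_IV = 0.15 × 0.0024119 = 0.000361785
Normaliser: 0.121897 + 0.0415893 + 0.00591247 + 0.000361785 = 0.169761
P(Level II | 1 correct answers out of 6) = 0.0415893 / 0.169761 ≈ 0.2450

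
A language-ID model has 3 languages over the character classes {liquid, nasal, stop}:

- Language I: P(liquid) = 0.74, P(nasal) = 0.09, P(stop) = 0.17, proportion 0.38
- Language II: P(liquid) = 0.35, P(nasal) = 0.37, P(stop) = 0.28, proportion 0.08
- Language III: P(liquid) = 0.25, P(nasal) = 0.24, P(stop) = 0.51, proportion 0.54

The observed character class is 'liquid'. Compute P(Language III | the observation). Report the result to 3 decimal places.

0.304

Apply Bayes' rule: the posterior for each component is proportional to its prior times its likelihood at x.
Categorical probabilities:
  L_I = P(liquid | comp) = 0.74
  L_II = P(liquid | comp) = 0.35
  L_III = P(liquid | comp) = 0.25
Weight by the priors:
  π_I·L_I = 0.38 × 0.74 = 0.2812
  π_II·L_II = 0.08 × 0.35 = 0.028
  π_III·L_III = 0.54 × 0.25 = 0.135
Denominator: 0.2812 + 0.028 + 0.135 = 0.4442
P(Language III | 'liquid') ≈ 0.304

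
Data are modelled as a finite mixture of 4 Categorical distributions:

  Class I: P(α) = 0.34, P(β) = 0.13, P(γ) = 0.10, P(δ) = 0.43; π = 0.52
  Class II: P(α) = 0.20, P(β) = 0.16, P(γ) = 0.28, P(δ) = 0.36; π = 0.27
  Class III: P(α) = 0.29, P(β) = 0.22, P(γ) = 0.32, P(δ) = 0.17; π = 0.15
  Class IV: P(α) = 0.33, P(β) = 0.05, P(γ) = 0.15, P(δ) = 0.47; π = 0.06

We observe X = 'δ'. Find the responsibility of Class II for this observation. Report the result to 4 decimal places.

P(component k | x) = π_k·f_k(x) / marginal(x), where marginal(x) = Σ_j π_j·f_j(x).
Evaluate each component's likelihood at the observed value:
  p_I = P(δ | comp) = 0.43
  p_II = P(δ | comp) = 0.36
  p_III = P(δ | comp) = 0.17
  p_IV = P(δ | comp) = 0.47
Unnormalised posteriors:
  π_I·p_I = 0.52 × 0.43 = 0.2236
  π_II·p_II = 0.27 × 0.36 = 0.0972
  π_III·p_III = 0.15 × 0.17 = 0.0255
  π_IV·p_IV = 0.06 × 0.47 = 0.0282
Marginal: 0.2236 + 0.0972 + 0.0255 + 0.0282 = 0.3745
So the posterior for Class II is 0.0972 / 0.3745 ≈ 0.2595.

0.2595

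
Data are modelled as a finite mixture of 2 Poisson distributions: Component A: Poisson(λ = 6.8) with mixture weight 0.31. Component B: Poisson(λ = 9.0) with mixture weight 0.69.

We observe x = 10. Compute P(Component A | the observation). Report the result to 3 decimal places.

By Bayes' theorem, P(k | x) = P(Z=k) f_k(x) / Σ_j P(Z=j) f_j(x).
Poisson probabilities:
  f_A = 0.0648819
  f_B = 0.11858
Prior × likelihood for each component:
  P(Z=A)·f_A = 0.31 × 0.0648819 = 0.0201134
  P(Z=B)·f_B = 0.69 × 0.11858 = 0.0818203
Sum: 0.0201134 + 0.0818203 = 0.101934
Responsibility of Component A: 0.0201134 / 0.101934 ≈ 0.197

0.197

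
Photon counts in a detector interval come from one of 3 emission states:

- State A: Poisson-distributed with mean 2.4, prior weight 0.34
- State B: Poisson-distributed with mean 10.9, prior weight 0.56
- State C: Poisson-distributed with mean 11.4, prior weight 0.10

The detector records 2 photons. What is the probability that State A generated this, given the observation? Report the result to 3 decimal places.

P(component k | x) = w_k·f_k(x) / marginal(x), where marginal(x) = Σ_j w_j·f_j(x).
Evaluate each component's likelihood at the observed value:
  L_A = 0.261268
  L_B = 0.00109651
  L_C = 0.000727483
Multiply by the mixture weights:
  w_A·L_A = 0.34 × 0.261268 = 0.088831
  w_B·L_B = 0.56 × 0.00109651 = 0.000614046
  w_C·L_C = 0.10 × 0.000727483 = 7.27483e-05
Sum: 0.088831 + 0.000614046 + 7.27483e-05 = 0.0895178
So the posterior for State A is 0.088831 / 0.0895178 ≈ 0.992.

0.992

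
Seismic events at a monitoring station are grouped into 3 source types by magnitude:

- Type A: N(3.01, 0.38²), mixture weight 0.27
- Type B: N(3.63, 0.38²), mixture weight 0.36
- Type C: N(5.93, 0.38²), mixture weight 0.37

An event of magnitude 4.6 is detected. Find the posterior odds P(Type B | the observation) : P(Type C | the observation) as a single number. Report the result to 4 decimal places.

17.1096

Only the two components matter; the odds are (π_i f_i(x)) / (π_j f_j(x)).
Evaluate each component's likelihood at the observed value:
  p_A = (1/(0.38·√(2π)))·exp(−(4.6−3.01)²/(2·0.38²)) = 1.049848·exp(-8.75381) = 0.000165728
  p_B = (1/(0.38·√(2π)))·exp(−(4.6−3.63)²/(2·0.38²)) = 1.049848·exp(-3.25796) = 0.0403841
  p_C = (1/(0.38·√(2π)))·exp(−(4.6−5.93)²/(2·0.38²)) = 1.049848·exp(-6.12500) = 0.00229653
0.0145383 / 0.000849717 ≈ 17.1096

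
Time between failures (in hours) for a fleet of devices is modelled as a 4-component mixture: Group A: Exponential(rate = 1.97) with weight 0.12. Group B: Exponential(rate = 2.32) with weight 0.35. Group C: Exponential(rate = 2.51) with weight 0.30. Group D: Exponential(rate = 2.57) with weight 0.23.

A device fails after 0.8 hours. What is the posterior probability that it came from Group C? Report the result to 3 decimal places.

0.287

The responsibility of component k is w_k f_k(x) divided by Σ_j w_j f_j(x).
Component likelihoods at x = 0.8 hours:
  L_A = 1.97·e^(−1.97·0.8) = 1.97·e^(−1.5760) = 0.407397
  L_B = 2.32·e^(−2.32·0.8) = 2.32·e^(−1.8560) = 0.362608
  L_C = 2.51·e^(−2.51·0.8) = 2.51·e^(−2.0080) = 0.336985
  L_D = 2.57·e^(−2.57·0.8) = 2.57·e^(−2.0560) = 0.32887
Unnormalised posteriors:
  w_A·L_A = 0.12 × 0.407397 = 0.0488877
  w_B·L_B = 0.35 × 0.362608 = 0.126913
  w_C·L_C = 0.30 × 0.336985 = 0.101095
  w_D·L_D = 0.23 × 0.32887 = 0.07564
Sum: 0.0488877 + 0.126913 + 0.101095 + 0.07564 = 0.352536
So the posterior for Group C is 0.101095 / 0.352536 ≈ 0.287.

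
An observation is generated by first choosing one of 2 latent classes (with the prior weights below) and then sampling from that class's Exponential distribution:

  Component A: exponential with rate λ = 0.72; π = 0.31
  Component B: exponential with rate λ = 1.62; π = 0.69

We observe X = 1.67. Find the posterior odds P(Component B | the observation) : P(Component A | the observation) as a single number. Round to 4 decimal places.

1.1141

Only the two components matter; the odds are (π_i f_i(x)) / (π_j f_j(x)).
Evaluate each component's likelihood at the observed value:
  L_A = 0.72·e^(−0.72·1.67) = 0.72·e^(−1.2024) = 0.21634
  L_B = 1.62·e^(−1.62·1.67) = 1.62·e^(−2.7054) = 0.108287
Odds = (0.69/0.31) × (0.108287/0.21634) = 2.22581 × 0.500539 ≈ 1.1141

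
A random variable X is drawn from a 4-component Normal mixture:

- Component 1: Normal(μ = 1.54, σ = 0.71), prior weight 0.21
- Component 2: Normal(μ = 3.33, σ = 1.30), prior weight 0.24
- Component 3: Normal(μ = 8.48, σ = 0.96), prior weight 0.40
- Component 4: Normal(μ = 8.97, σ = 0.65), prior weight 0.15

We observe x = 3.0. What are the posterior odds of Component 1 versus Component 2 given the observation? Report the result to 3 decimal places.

0.200

Only the two components matter; the odds are (π_i f_i(x)) / (π_j f_j(x)).
Evaluate each component's likelihood at the observed value:
  L_1 = (1/(0.71·√(2π)))·exp(−(3.0−1.54)²/(2·0.71²)) = 0.561891·exp(-2.11426) = 0.0678327
  L_2 = (1/(1.30·√(2π)))·exp(−(3.0−3.33)²/(2·1.30²)) = 0.306879·exp(-0.03222) = 0.297149
  L_3 = (1/(0.96·√(2π)))·exp(−(3.0−8.48)²/(2·0.96²)) = 0.415565·exp(-16.29253) = 3.49045e-08
  L_4 = (1/(0.65·√(2π)))·exp(−(3.0−8.97)²/(2·0.65²)) = 0.613757·exp(-42.17858) = 2.9517e-19
Posterior odds = (π_1·L_1) / (π_2·L_2) = (0.21·0.0678327) / (0.24·0.297149) = 0.0142449 / 0.0713157 ≈ 0.200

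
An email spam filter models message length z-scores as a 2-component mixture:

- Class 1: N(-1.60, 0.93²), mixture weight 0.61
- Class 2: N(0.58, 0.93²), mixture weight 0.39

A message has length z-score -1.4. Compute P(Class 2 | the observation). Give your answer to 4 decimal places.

By Bayes' theorem, P(k | x) = P(Z=k) f_k(x) / Σ_j P(Z=j) f_j(x).
Evaluate each component's likelihood at the observed value:
  p_1 = (1/(0.93·√(2π)))·exp(−(-1.4−-1.60)²/(2·0.93²)) = 0.428970·exp(-0.02312) = 0.419164
  p_2 = (1/(0.93·√(2π)))·exp(−(-1.4−0.58)²/(2·0.93²)) = 0.428970·exp(-2.26639) = 0.0444782
Prior × likelihood for each component:
  P(Z=1)·p_1 = 0.61 × 0.419164 = 0.25569
  P(Z=2)·p_2 = 0.39 × 0.0444782 = 0.0173465
Sum: 0.25569 + 0.0173465 = 0.273037
Responsibility of Class 2: 0.0173465 / 0.273037 ≈ 0.0635

0.0635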